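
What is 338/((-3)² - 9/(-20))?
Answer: 6760/189 ≈ 35.767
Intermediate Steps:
338/((-3)² - 9/(-20)) = 338/(9 - 9*(-1/20)) = 338/(9 + 9/20) = 338/(189/20) = (20/189)*338 = 6760/189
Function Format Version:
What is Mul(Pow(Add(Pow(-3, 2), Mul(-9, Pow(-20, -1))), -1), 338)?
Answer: Rational(6760, 189) ≈ 35.767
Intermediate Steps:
Mul(Pow(Add(Pow(-3, 2), Mul(-9, Pow(-20, -1))), -1), 338) = Mul(Pow(Add(9, Mul(-9, Rational(-1, 20))), -1), 338) = Mul(Pow(Add(9, Rational(9, 20)), -1), 338) = Mul(Pow(Rational(189, 20), -1), 338) = Mul(Rational(20, 189), 338) = Rational(6760, 189)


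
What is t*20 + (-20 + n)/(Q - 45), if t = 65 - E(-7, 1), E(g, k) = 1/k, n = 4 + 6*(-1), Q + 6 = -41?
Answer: 58891/46 ≈ 1280.2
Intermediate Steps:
Q = -47 (Q = -6 - 41 = -47)
n = -2 (n = 4 - 6 = -2)
t = 64 (t = 65 - 1/1 = 65 - 1*1 = 65 - 1 = 64)
t*20 + (-20 + n)/(Q - 45) = 64*20 + (-20 - 2)/(-47 - 45) = 1280 - 22/(-92) = 1280 - 22*(-1/92) = 1280 + 11/46 = 58891/46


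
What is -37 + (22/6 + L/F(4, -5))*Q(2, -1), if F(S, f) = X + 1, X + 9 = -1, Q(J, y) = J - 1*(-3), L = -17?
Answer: -83/9 ≈ -9.2222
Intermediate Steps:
Q(J, y) = 3 + J (Q(J, y) = J + 3 = 3 + J)
X = -10 (X = -9 - 1 = -10)
F(S, f) = -9 (F(S, f) = -10 + 1 = -9)
-37 + (22/6 + L/F(4, -5))*Q(2, -1) = -37 + (22/6 - 17/(-9))*(3 + 2) = -37 + (22*(1/6) - 17*(-1/9))*5 = -37 + (11/3 + 17/9)*5 = -37 + (50/9)*5 = -37 + 250/9 = -83/9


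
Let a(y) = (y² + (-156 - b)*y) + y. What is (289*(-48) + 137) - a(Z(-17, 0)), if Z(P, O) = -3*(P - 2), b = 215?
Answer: 4106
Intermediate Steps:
Z(P, O) = 6 - 3*P (Z(P, O) = -3*(-2 + P) = 6 - 3*P)
a(y) = y² - 370*y (a(y) = (y² + (-156 - 1*215)*y) + y = (y² + (-156 - 215)*y) + y = (y² - 371*y) + y = y² - 370*y)
(289*(-48) + 137) - a(Z(-17, 0)) = (289*(-48) + 137) - (6 - 3*(-17))*(-370 + (6 - 3*(-17))) = (-13872 + 137) - (6 + 51)*(-370 + (6 + 51)) = -13735 - 57*(-370 + 57) = -13735 - 57*(-313) = -13735 - 1*(-17841) = -13735 + 17841 = 4106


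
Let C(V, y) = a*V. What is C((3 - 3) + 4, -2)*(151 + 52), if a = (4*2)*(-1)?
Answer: -6496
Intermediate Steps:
a = -8 (a = 8*(-1) = -8)
C(V, y) = -8*V
C((3 - 3) + 4, -2)*(151 + 52) = (-8*((3 - 3) + 4))*(151 + 52) = -8*(0 + 4)*203 = -8*4*203 = -32*203 = -6496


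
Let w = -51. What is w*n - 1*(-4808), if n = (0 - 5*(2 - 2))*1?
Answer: 4808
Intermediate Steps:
n = 0 (n = (0 - 5*0)*1 = (0 + 0)*1 = 0*1 = 0)
w*n - 1*(-4808) = -51*0 - 1*(-4808) = 0 + 4808 = 4808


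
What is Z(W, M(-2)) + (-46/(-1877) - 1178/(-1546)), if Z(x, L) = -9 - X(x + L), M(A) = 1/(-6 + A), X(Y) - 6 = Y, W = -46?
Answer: 370408217/11607368 ≈ 31.911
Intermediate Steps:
X(Y) = 6 + Y
Z(x, L) = -15 - L - x (Z(x, L) = -9 - (6 + (x + L)) = -9 - (6 + (L + x)) = -9 - (6 + L + x) = -9 + (-6 - L - x) = -15 - L - x)
Z(W, M(-2)) + (-46/(-1877) - 1178/(-1546)) = (-15 - 1/(-6 - 2) - 1*(-46)) + (-46/(-1877) - 1178/(-1546)) = (-15 - 1/(-8) + 46) + (-46*(-1/1877) - 1178*(-1/1546)) = (-15 - 1*(-1/8) + 46) + (46/1877 + 589/773) = (-15 + 1/8 + 46) + 1141111/1450921 = 249/8 + 1141111/1450921 = 370408217/11607368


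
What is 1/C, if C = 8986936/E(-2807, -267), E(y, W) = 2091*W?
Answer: -558297/8986936 ≈ -0.062123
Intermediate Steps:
C = -8986936/558297 (C = 8986936/((2091*(-267))) = 8986936/(-558297) = 8986936*(-1/558297) = -8986936/558297 ≈ -16.097)
1/C = 1/(-8986936/558297) = -558297/8986936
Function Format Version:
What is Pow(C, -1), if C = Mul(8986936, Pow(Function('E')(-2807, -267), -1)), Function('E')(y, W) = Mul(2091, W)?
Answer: Rational(-558297, 8986936) ≈ -0.062123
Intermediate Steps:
C = Rational(-8986936, 558297) (C = Mul(8986936, Pow(Mul(2091, -267), -1)) = Mul(8986936, Pow(-558297, -1)) = Mul(8986936, Rational(-1, 558297)) = Rational(-8986936, 558297) ≈ -16.097)
Pow(C, -1) = Pow(Rational(-8986936, 558297), -1) = Rational(-558297, 8986936)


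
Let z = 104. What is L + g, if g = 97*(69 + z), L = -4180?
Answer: 12601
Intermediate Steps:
g = 16781 (g = 97*(69 + 104) = 97*173 = 16781)
L + g = -4180 + 16781 = 12601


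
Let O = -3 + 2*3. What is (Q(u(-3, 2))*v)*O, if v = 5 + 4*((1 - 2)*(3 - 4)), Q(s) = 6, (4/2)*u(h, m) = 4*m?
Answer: 162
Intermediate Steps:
u(h, m) = 2*m (u(h, m) = (4*m)/2 = 2*m)
v = 9 (v = 5 + 4*(-1*(-1)) = 5 + 4*1 = 5 + 4 = 9)
O = 3 (O = -3 + 6 = 3)
(Q(u(-3, 2))*v)*O = (6*9)*3 = 54*3 = 162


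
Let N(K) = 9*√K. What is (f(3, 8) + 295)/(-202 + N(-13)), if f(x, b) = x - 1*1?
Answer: -59994/41857 - 2673*I*√13/41857 ≈ -1.4333 - 0.23025*I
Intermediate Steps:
f(x, b) = -1 + x (f(x, b) = x - 1 = -1 + x)
(f(3, 8) + 295)/(-202 + N(-13)) = ((-1 + 3) + 295)/(-202 + 9*√(-13)) = (2 + 295)/(-202 + 9*(I*√13)) = 297/(-202 + 9*I*√13)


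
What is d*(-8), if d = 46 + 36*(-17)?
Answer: 4528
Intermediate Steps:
d = -566 (d = 46 - 612 = -566)
d*(-8) = -566*(-8) = 4528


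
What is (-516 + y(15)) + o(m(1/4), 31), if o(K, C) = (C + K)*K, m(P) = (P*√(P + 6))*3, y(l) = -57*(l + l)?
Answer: -138519/64 ≈ -2164.4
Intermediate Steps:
y(l) = -114*l
m(P) = 3*P*√(6 + P) (m(P) = (P*√(6 + P))*3 = 3*P*√(6 + P))
o(K, C) = K*(C + K)
(-516 + y(15)) + o(m(1/4), 31) = (-516 - 114*15) + (3*(1/4)*√(6 + 1/4))*(31 + 3*(1/4)*√(6 + 1/4)) = (-516 - 1710) + (3*(1*(¼))*√(6 + 1*(¼)))*(31 + 3*(1*(¼))*√(6 + 1*(¼))) = -2226 + (3*(¼)*√(6 + ¼))*(31 + 3*(¼)*√(6 + ¼)) = -2226 + (3*(¼)*√(25/4))*(31 + 3*(¼)*√(25/4)) = -2226 + (3*(¼)*(5/2))*(31 + 3*(¼)*(5/2)) = -2226 + 15*(31 + 15/8)/8 = -2226 + (15/8)*(263/8) = -2226 + 3945/64 = -138519/64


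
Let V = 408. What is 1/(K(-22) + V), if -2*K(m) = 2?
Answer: 1/407 ≈ 0.0024570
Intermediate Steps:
K(m) = -1 (K(m) = -½*2 = -1)
1/(K(-22) + V) = 1/(-1 + 408) = 1/407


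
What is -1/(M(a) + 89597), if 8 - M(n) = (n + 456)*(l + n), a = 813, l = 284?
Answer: 1/1302488 ≈ 7.6776e-7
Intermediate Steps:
M(n) = 8 - (284 + n)*(456 + n) (M(n) = 8 - (n + 456)*(284 + n) = 8 - (456 + n)*(284 + n) = 8 - (284 + n)*(456 + n))
-1/(M(a) + 89597) = -1/((-129496 - 1*813² - 740*813) + 89597) = -1/((-129496 - 1*660969 - 601620) + 89597) = -1/((-129496 - 660969 - 601620) + 89597) = -1/(-1392085 + 89597) = -1/(-1302488) = -1*(-1/1302488) = 1/1302488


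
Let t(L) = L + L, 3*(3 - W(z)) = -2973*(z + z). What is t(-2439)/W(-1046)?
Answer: 4878/2073169 ≈ 0.0023529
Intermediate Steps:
W(z) = 3 + 1982*z (W(z) = 3 - (-991)*(z + z) = 3 - (-991)*2*z = 3 - (-1982)*z = 3 + 1982*z)
t(L) = 2*L
t(-2439)/W(-1046) = (2*(-2439))/(3 + 1982*(-1046)) = -4878/(3 - 2073172) = -4878/(-2073169) = -4878*(-1/2073169) = 4878/2073169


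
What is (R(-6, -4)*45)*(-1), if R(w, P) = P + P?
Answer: 360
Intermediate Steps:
R(w, P) = 2*P
(R(-6, -4)*45)*(-1) = ((2*(-4))*45)*(-1) = -8*45*(-1) = -360*(-1) = 360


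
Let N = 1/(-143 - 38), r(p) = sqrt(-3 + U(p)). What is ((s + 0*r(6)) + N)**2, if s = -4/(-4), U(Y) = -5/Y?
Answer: 32400/32761 ≈ 0.98898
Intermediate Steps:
r(p) = sqrt(-3 - 5/p)
s = 1 (s = -4*(-1/4) = 1)
N = -1/181 (N = 1/(-181) = -1/181 ≈ -0.0055249)
((s + 0*r(6)) + N)**2 = ((1 + 0*sqrt(-3 - 5/6)) - 1/181)**2 = ((1 + 0*sqrt(-23/6)) - 1/181)**2 = ((1 + 0*(I*sqrt(138)/6)) - 1/181)**2 = ((1 + 0) - 1/181)**2 = (1 - 1/181)**2 = (180/181)**2 = 32400/32761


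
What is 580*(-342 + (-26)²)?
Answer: 193720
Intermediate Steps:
580*(-342 + (-26)²) = 580*(-342 + 676) = 580*334 = 193720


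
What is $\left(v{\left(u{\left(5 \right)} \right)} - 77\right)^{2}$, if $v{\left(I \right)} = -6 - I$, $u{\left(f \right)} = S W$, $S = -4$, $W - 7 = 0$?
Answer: $3025$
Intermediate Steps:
$W = 7$ ($W = 7 + 0 = 7$)
$u{\left(f \right)} = -28$ ($u{\left(f \right)} = \left(-4\right) 7 = -28$)
$\left(v{\left(u{\left(5 \right)} \right)} - 77\right)^{2} = \left(\left(-6 - -28\right) - 77\right)^{2} = \left(\left(-6 + 28\right) - 77\right)^{2} = \left(22 - 77\right)^{2} = \left(-55\right)^{2} = 3025$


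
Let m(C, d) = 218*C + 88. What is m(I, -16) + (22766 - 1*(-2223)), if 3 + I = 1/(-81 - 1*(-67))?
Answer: 170852/7 ≈ 24407.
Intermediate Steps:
I = -43/14 (I = -3 + 1/(-81 - 1*(-67)) = -3 + 1/(-81 + 67) = -3 + 1/(-14) = -3 - 1/14 = -43/14 ≈ -3.0714)
m(C, d) = 88 + 218*C
m(I, -16) + (22766 - 1*(-2223)) = (88 + 218*(-43/14)) + (22766 - 1*(-2223)) = (88 - 4687/7) + (22766 + 2223) = -4071/7 + 24989 = 170852/7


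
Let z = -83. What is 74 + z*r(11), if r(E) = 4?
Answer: -258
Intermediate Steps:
74 + z*r(11) = 74 - 83*4 = 74 - 332 = -258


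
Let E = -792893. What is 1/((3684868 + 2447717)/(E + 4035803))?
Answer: 216194/408839 ≈ 0.52880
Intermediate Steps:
1/((3684868 + 2447717)/(E + 4035803)) = 1/((3684868 + 2447717)/(-792893 + 4035803)) = 1/(6132585/3242910) = 1/(6132585*(1/3242910)) = 1/(408839/216194) = 216194/408839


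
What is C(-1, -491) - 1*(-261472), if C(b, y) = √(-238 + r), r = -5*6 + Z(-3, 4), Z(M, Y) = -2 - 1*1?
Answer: 261472 + I*√271 ≈ 2.6147e+5 + 16.462*I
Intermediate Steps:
Z(M, Y) = -3 (Z(M, Y) = -2 - 1 = -3)
r = -33 (r = -5*6 - 3 = -30 - 3 = -33)
C(b, y) = I*√271 (C(b, y) = √(-238 - 33) = √(-271) = I*√271)
C(-1, -491) - 1*(-261472) = I*√271 - 1*(-261472) = I*√271 + 261472 = 261472 + I*√271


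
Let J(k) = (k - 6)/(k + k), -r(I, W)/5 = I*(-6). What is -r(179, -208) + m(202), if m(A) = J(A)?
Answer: -542321/101 ≈ -5369.5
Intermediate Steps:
r(I, W) = 30*I (r(I, W) = -5*I*(-6) = -(-30)*I = 30*I)
J(k) = (-6 + k)/(2*k) (J(k) = (-6 + k)/((2*k)) = (-6 + k)*(1/(2*k)) = (-6 + k)/(2*k))
m(A) = (-6 + A)/(2*A)
-r(179, -208) + m(202) = -30*179 + (½)*(-6 + 202)/202 = -1*5370 + (½)*(1/202)*196 = -5370 + 49/101 = -542321/101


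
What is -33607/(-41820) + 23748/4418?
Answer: 570808543/92380380 ≈ 6.1789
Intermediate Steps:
-33607/(-41820) + 23748/4418 = -33607*(-1/41820) + 23748*(1/4418) = 33607/41820 + 11874/2209 = 570808543/92380380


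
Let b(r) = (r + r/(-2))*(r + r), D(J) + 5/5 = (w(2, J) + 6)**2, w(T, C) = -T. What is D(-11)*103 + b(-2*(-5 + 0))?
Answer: 1645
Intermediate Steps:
D(J) = 15 (D(J) = -1 + (-1*2 + 6)**2 = -1 + (-2 + 6)**2 = -1 + 4**2 = -1 + 16 = 15)
b(r) = r**2 (b(r) = (r + r*(-1/2))*(2*r) = (r - r/2)*(2*r) = (r/2)*(2*r) = r**2)
D(-11)*103 + b(-2*(-5 + 0)) = 15*103 + (-2*(-5 + 0))**2 = 1545 + (-2*(-5))**2 = 1545 + 10**2 = 1545 + 100 = 1645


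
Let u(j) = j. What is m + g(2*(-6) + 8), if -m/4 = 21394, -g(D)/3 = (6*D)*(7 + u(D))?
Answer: -85360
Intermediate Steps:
g(D) = -18*D*(7 + D) (g(D) = -3*6*D*(7 + D) = -18*D*(7 + D))
m = -85576 (m = -4*21394 = -85576)
m + g(2*(-6) + 8) = -85576 - 18*(2*(-6) + 8)*(7 + (2*(-6) + 8)) = -85576 - 18*(-12 + 8)*(7 + (-12 + 8)) = -85576 - 18*(-4)*(7 - 4) = -85576 - 18*(-4)*3 = -85576 + 216 = -85360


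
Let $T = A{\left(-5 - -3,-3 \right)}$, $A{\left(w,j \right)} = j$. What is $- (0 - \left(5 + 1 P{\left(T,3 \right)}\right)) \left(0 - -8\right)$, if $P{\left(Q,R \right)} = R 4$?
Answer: $136$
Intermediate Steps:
$T = -3$
$P{\left(Q,R \right)} = 4 R$
$- (0 - \left(5 + 1 P{\left(T,3 \right)}\right)) \left(0 - -8\right) = - (0 - \left(5 + 1 \cdot 4 \cdot 3\right)) \left(0 - -8\right) = - (0 - \left(5 + 1 \cdot 12\right)) \left(0 + 8\right) = - (0 - \left(5 + 12\right)) 8 = - (0 - 17) 8 = \left(-1\right) \left(-17\right) 8 = 17 \cdot 8 = 136$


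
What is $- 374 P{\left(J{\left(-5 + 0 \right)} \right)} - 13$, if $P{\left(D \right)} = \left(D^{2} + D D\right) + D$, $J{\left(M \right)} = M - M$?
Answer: $-13$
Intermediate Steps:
$J{\left(M \right)} = 0$
$P{\left(D \right)} = D + 2 D^{2}$ ($P{\left(D \right)} = \left(D^{2} + D^{2}\right) + D = 2 D^{2} + D = D + 2 D^{2}$)
$- 374 P{\left(J{\left(-5 + 0 \right)} \right)} - 13 = - 374 \cdot 0 \left(1 + 2 \cdot 0\right) - 13 = - 374 \cdot 0 \left(1 + 0\right) - 13 = - 374 \cdot 0 \cdot 1 - 13 = \left(-374\right) 0 - 13 = 0 - 13 = -13$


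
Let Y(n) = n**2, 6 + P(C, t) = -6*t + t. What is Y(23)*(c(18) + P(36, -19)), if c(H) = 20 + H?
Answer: 67183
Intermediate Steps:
P(C, t) = -6 - 5*t (P(C, t) = -6 + (-6*t + t) = -6 - 5*t)
Y(23)*(c(18) + P(36, -19)) = 23**2*((20 + 18) + (-6 - 5*(-19))) = 529*(38 + (-6 + 95)) = 529*(38 + 89) = 529*127 = 67183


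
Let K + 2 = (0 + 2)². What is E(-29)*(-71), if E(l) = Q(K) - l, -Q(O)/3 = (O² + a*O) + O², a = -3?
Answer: -1633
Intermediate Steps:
K = 2 (K = -2 + (0 + 2)² = -2 + 2² = -2 + 4 = 2)
Q(O) = -6*O² + 9*O (Q(O) = -3*((O² - 3*O) + O²) = -3*(-3*O + 2*O²) = -6*O² + 9*O)
E(l) = -6 - l (E(l) = 3*2*(3 - 2*2) - l = 3*2*(3 - 4) - l = 3*2*(-1) - l = -6 - l)
E(-29)*(-71) = (-6 - 1*(-29))*(-71) = (-6 + 29)*(-71) = 23*(-71) = -1633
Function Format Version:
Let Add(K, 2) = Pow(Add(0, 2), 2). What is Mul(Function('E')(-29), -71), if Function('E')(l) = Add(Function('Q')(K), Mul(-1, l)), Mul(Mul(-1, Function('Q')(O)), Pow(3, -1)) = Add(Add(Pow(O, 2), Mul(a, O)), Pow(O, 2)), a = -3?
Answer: -1633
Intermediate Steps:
K = 2 (K = Add(-2, Pow(Add(0, 2), 2)) = Add(-2, Pow(2, 2)) = Add(-2, 4) = 2)
Function('Q')(O) = Add(Mul(-6, Pow(O, 2)), Mul(9, O)) (Function('Q')(O) = Mul(-3, Add(Add(Pow(O, 2), Mul(-3, O)), Pow(O, 2))) = Mul(-3, Add(Mul(-3, O), Mul(2, Pow(O, 2)))) = Add(Mul(-6, Pow(O, 2)), Mul(9, O)))
Function('E')(l) = Add(-6, Mul(-1, l)) (Function('E')(l) = Add(Mul(3, 2, Add(3, Mul(-2, 2))), Mul(-1, l)) = Add(Mul(3, 2, Add(3, -4)), Mul(-1, l)) = Add(Mul(3, 2, -1), Mul(-1, l)) = Add(-6, Mul(-1, l)))
Mul(Function('E')(-29), -71) = Mul(Add(-6, Mul(-1, -29)), -71) = Mul(Add(-6, 29), -71) = Mul(23, -71) = -1633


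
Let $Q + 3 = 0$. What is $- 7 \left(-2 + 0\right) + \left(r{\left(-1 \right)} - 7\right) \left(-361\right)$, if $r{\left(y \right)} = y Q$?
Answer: $1458$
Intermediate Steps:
$Q = -3$ ($Q = -3 + 0 = -3$)
$r{\left(y \right)} = - 3 y$ ($r{\left(y \right)} = y \left(-3\right) = - 3 y$)
$- 7 \left(-2 + 0\right) + \left(r{\left(-1 \right)} - 7\right) \left(-361\right) = - 7 \left(-2 + 0\right) + \left(\left(-3\right) \left(-1\right) - 7\right) \left(-361\right) = \left(-7\right) \left(-2\right) + \left(3 - 7\right) \left(-361\right) = 14 - -1444 = 14 + 1444 = 1458$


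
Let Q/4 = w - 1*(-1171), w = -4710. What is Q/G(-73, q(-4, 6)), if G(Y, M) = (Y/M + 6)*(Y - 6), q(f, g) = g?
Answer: -84936/2923 ≈ -29.058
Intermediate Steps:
Q = -14156 (Q = 4*(-4710 - 1*(-1171)) = 4*(-4710 + 1171) = 4*(-3539) = -14156)
G(Y, M) = (-6 + Y)*(6 + Y/M) (G(Y, M) = (6 + Y/M)*(-6 + Y) = (-6 + Y)*(6 + Y/M))
Q/G(-73, q(-4, 6)) = -14156*6/((-73)² - 6*(-73) + 6*6*(-6 - 73)) = -14156*6/(5329 + 438 + 6*6*(-79)) = -14156*6/(5329 + 438 - 2844) = -14156/((⅙)*2923) = -14156/2923/6 = -14156*6/2923 = -84936/2923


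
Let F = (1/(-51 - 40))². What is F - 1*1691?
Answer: -14003170/8281 ≈ -1691.0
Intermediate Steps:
F = 1/8281 (F = (1/(-91))² = (-1/91)² = 1/8281 ≈ 0.00012076)
F - 1*1691 = 1/8281 - 1*1691 = 1/8281 - 1691 = -14003170/8281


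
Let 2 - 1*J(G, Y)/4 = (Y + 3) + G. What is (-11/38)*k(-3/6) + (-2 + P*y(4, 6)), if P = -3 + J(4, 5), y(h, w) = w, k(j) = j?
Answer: -19749/76 ≈ -259.86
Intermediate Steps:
J(G, Y) = -4 - 4*G - 4*Y (J(G, Y) = 8 - 4*((Y + 3) + G) = 8 - 4*((3 + Y) + G) = 8 - 4*(3 + G + Y) = 8 + (-12 - 4*G - 4*Y) = -4 - 4*G - 4*Y)
P = -43 (P = -3 + (-4 - 4*4 - 4*5) = -3 + (-4 - 16 - 20) = -3 - 40 = -43)
(-11/38)*k(-3/6) + (-2 + P*y(4, 6)) = (-11/38)*(-3/6) + (-2 - 43*6) = (-11*1/38)*(-3*1/6) + (-2 - 258) = -11/38*(-1/2) - 260 = 11/76 - 260 = -19749/76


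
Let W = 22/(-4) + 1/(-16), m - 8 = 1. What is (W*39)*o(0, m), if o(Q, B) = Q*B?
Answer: 0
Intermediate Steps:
m = 9 (m = 8 + 1 = 9)
o(Q, B) = B*Q
W = -89/16 (W = 22*(-¼) + 1*(-1/16) = -11/2 - 1/16 = -89/16 ≈ -5.5625)
(W*39)*o(0, m) = (-89/16*39)*(9*0) = -3471/16*0 = 0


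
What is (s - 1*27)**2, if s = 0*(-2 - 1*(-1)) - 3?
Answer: 900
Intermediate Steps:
s = -3 (s = 0*(-2 + 1) - 3 = 0*(-1) - 3 = 0 - 3 = -3)
(s - 1*27)**2 = (-3 - 1*27)**2 = (-3 - 27)**2 = (-30)**2 = 900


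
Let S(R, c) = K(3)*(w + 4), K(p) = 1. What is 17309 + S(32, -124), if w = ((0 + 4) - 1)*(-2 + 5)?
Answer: 17322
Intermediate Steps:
w = 9 (w = (4 - 1)*3 = 3*3 = 9)
S(R, c) = 13 (S(R, c) = 1*(9 + 4) = 1*13 = 13)
17309 + S(32, -124) = 17309 + 13 = 17322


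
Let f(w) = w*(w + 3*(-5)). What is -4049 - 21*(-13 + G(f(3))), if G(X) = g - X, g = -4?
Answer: -4448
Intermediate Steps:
f(w) = w*(-15 + w) (f(w) = w*(w - 15) = w*(-15 + w))
G(X) = -4 - X
-4049 - 21*(-13 + G(f(3))) = -4049 - 21*(-13 + (-4 - 3*(-15 + 3))) = -4049 - 21*(-13 + (-4 - 3*(-12))) = -4049 - 21*(-13 + (-4 - 1*(-36))) = -4049 - 21*(-13 + (-4 + 36)) = -4049 - 21*(-13 + 32) = -4049 - 21*19 = -4049 - 1*399 = -4049 - 399 = -4448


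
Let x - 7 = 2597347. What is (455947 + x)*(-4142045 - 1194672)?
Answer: -16294603352817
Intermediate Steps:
x = 2597354 (x = 7 + 2597347 = 2597354)
(455947 + x)*(-4142045 - 1194672) = (455947 + 2597354)*(-4142045 - 1194672) = 3053301*(-5336717) = -16294603352817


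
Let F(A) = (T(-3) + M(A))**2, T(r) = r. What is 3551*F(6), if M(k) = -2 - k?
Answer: 429671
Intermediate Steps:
F(A) = (-5 - A)**2 (F(A) = (-3 + (-2 - A))**2 = (-5 - A)**2)
3551*F(6) = 3551*(5 + 6)**2 = 3551*11**2 = 3551*121 = 429671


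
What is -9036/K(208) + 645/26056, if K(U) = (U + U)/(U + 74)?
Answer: -2074824381/338728 ≈ -6125.3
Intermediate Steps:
K(U) = 2*U/(74 + U) (K(U) = (2*U)/(74 + U) = 2*U/(74 + U))
-9036/K(208) + 645/26056 = -9036/(2*208/(74 + 208)) + 645/26056 = -9036/(2*208/282) + 645*(1/26056) = -9036/(2*208*(1/282)) + 645/26056 = -9036/208/141 + 645/26056 = -9036*141/208 + 645/26056 = -318519/52 + 645/26056 = -2074824381/338728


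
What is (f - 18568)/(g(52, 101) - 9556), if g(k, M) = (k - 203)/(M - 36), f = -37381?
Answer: 3636685/621291 ≈ 5.8534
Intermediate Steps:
g(k, M) = (-203 + k)/(-36 + M)
(f - 18568)/(g(52, 101) - 9556) = (-37381 - 18568)/((-203 + 52)/(-36 + 101) - 9556) = -55949/(-151/65 - 9556) = -55949/(-621291/65) = -55949*(-65/621291) = 3636685/621291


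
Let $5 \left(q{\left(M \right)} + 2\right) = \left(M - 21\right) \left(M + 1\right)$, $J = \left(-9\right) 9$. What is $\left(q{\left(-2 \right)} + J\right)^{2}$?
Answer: $\frac{153664}{25} \approx 6146.6$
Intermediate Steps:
$J = -81$
$q{\left(M \right)} = -2 + \frac{\left(1 + M\right) \left(-21 + M\right)}{5}$ ($q{\left(M \right)} = -2 + \frac{\left(M - 21\right) \left(M + 1\right)}{5} = -2 + \frac{\left(-21 + M\right) \left(1 + M\right)}{5} = -2 + \frac{\left(1 + M\right) \left(-21 + M\right)}{5}$)
$\left(q{\left(-2 \right)} + J\right)^{2} = \left(\left(- \frac{31}{5} - -8 + \frac{\left(-2\right)^{2}}{5}\right) - 81\right)^{2} = \left(\left(- \frac{31}{5} + 8 + \frac{1}{5} \cdot 4\right) - 81\right)^{2} = \left(\left(- \frac{31}{5} + 8 + \frac{4}{5}\right) - 81\right)^{2} = \left(\frac{13}{5} - 81\right)^{2} = \left(- \frac{392}{5}\right)^{2} = \frac{153664}{25}$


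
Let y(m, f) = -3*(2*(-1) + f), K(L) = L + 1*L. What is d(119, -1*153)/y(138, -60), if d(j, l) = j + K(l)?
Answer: -187/186 ≈ -1.0054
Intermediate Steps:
K(L) = 2*L (K(L) = L + L = 2*L)
y(m, f) = 6 - 3*f (y(m, f) = -3*(-2 + f) = 6 - 3*f)
d(j, l) = j + 2*l
d(119, -1*153)/y(138, -60) = (119 + 2*(-1*153))/(6 - 3*(-60)) = (119 + 2*(-153))/(6 + 180) = (119 - 306)/186 = -187*1/186 = -187/186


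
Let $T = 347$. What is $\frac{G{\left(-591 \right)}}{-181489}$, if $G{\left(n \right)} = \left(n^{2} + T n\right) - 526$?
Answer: $- \frac{143678}{181489} \approx -0.79166$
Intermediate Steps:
$G{\left(n \right)} = -526 + n^{2} + 347 n$ ($G{\left(n \right)} = \left(n^{2} + 347 n\right) - 526 = -526 + n^{2} + 347 n$)
$\frac{G{\left(-591 \right)}}{-181489} = \frac{-526 + \left(-591\right)^{2} + 347 \left(-591\right)}{-181489} = \left(-526 + 349281 - 205077\right) \left(- \frac{1}{181489}\right) = 143678 \left(- \frac{1}{181489}\right) = - \frac{143678}{181489}$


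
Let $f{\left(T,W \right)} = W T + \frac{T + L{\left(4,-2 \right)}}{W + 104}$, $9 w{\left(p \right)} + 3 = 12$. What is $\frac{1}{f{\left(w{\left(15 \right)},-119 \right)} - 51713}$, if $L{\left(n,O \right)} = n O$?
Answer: $- \frac{15}{777473} \approx -1.9293 \cdot 10^{-5}$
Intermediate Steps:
$L{\left(n,O \right)} = O n$
$w{\left(p \right)} = 1$ ($w{\left(p \right)} = - \frac{1}{3} + \frac{1}{9} \cdot 12 = - \frac{1}{3} + \frac{4}{3} = 1$)
$f{\left(T,W \right)} = T W + \frac{-8 + T}{104 + W}$ ($f{\left(T,W \right)} = W T + \frac{T - 8}{W + 104} = T W + \frac{T - 8}{104 + W} = T W + \frac{-8 + T}{104 + W}$)
$\frac{1}{f{\left(w{\left(15 \right)},-119 \right)} - 51713} = \frac{1}{\frac{-8 + 1 + 1 \left(-119\right)^{2} + 104 \cdot 1 \left(-119\right)}{104 - 119} - 51713} = \frac{1}{\frac{-8 + 1 + 1 \cdot 14161 - 12376}{-15} - 51713} = \frac{1}{- \frac{-8 + 1 + 14161 - 12376}{15} - 51713} = \frac{1}{\left(- \frac{1}{15}\right) 1778 - 51713} = \frac{1}{- \frac{1778}{15} - 51713} = \frac{1}{- \frac{777473}{15}} = - \frac{15}{777473}$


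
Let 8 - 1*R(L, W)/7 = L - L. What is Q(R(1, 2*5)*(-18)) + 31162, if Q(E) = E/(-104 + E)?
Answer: 4331644/139 ≈ 31163.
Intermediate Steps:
R(L, W) = 56 (R(L, W) = 56 - 7*(L - L) = 56 - 7*0 = 56 + 0 = 56)
Q(E) = E/(-104 + E)
Q(R(1, 2*5)*(-18)) + 31162 = (56*(-18))/(-104 + 56*(-18)) + 31162 = -1008/(-104 - 1008) + 31162 = -1008/(-1112) + 31162 = -1008*(-1/1112) + 31162 = 126/139 + 31162 = 4331644/139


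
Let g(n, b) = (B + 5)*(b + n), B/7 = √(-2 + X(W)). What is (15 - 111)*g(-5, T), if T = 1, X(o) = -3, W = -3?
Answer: 1920 + 2688*I*√5 ≈ 1920.0 + 6010.5*I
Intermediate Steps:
B = 7*I*√5 (B = 7*√(-2 - 3) = 7*√(-5) = 7*(I*√5) = 7*I*√5 ≈ 15.652*I)
g(n, b) = (5 + 7*I*√5)*(b + n) (g(n, b) = (7*I*√5 + 5)*(b + n) = (5 + 7*I*√5)*(b + n))
(15 - 111)*g(-5, T) = (15 - 111)*(5*1 + 5*(-5) + 7*I*1*√5 + 7*I*(-5)*√5) = -96*(5 - 25 + 7*I*√5 - 35*I*√5) = -96*(-20 - 28*I*√5) = 1920 + 2688*I*√5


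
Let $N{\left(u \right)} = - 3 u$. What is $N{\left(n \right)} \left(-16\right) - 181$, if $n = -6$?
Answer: $-469$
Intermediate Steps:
$N{\left(n \right)} \left(-16\right) - 181 = \left(-3\right) \left(-6\right) \left(-16\right) - 181 = 18 \left(-16\right) - 181 = -288 - 181 = -469$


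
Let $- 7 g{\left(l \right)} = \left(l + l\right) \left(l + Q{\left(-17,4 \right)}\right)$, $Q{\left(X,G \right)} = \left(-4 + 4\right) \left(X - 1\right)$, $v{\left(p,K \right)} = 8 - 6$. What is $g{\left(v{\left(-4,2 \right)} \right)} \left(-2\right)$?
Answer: $\frac{16}{7} \approx 2.2857$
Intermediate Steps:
$v{\left(p,K \right)} = 2$
$Q{\left(X,G \right)} = 0$ ($Q{\left(X,G \right)} = 0 \left(-1 + X\right) = 0$)
$g{\left(l \right)} = - \frac{2 l^{2}}{7}$ ($g{\left(l \right)} = - \frac{\left(l + l\right) \left(l + 0\right)}{7} = - \frac{2 l l}{7} = - \frac{2 l^{2}}{7}$)
$g{\left(v{\left(-4,2 \right)} \right)} \left(-2\right) = - \frac{2 \cdot 2^{2}}{7} \left(-2\right) = \left(- \frac{2}{7}\right) 4 \left(-2\right) = \left(- \frac{8}{7}\right) \left(-2\right) = \frac{16}{7}$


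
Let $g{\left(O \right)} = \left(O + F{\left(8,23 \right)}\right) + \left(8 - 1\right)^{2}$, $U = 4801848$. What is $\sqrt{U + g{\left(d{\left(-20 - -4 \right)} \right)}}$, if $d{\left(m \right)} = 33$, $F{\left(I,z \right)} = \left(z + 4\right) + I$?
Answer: $\sqrt{4801965} \approx 2191.3$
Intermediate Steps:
$F{\left(I,z \right)} = 4 + I + z$ ($F{\left(I,z \right)} = \left(4 + z\right) + I = 4 + I + z$)
$g{\left(O \right)} = 84 + O$ ($g{\left(O \right)} = \left(O + \left(4 + 8 + 23\right)\right) + \left(8 - 1\right)^{2} = \left(O + 35\right) + 7^{2} = \left(35 + O\right) + 49 = 84 + O$)
$\sqrt{U + g{\left(d{\left(-20 - -4 \right)} \right)}} = \sqrt{4801848 + \left(84 + 33\right)} = \sqrt{4801848 + 117} = \sqrt{4801965}$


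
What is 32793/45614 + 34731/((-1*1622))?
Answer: -382757397/18496477 ≈ -20.694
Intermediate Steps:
32793/45614 + 34731/((-1*1622)) = 32793*(1/45614) + 34731/(-1622) = 32793/45614 + 34731*(-1/1622) = 32793/45614 - 34731/1622 = -382757397/18496477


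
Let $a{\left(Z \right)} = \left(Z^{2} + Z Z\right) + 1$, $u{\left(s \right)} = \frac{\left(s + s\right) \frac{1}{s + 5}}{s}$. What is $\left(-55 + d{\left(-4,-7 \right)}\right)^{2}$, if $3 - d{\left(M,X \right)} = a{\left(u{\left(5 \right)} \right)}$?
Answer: $\frac{1760929}{625} \approx 2817.5$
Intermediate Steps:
$u{\left(s \right)} = \frac{2}{5 + s}$ ($u{\left(s \right)} = \frac{2 s \frac{1}{5 + s}}{s} = \frac{2}{5 + s}$)
$a{\left(Z \right)} = 1 + 2 Z^{2}$ ($a{\left(Z \right)} = \left(Z^{2} + Z^{2}\right) + 1 = 2 Z^{2} + 1 = 1 + 2 Z^{2}$)
$d{\left(M,X \right)} = \frac{48}{25}$ ($d{\left(M,X \right)} = 3 - \left(1 + 2 \left(\frac{2}{5 + 5}\right)^{2}\right) = 3 - \left(1 + 2 \left(\frac{2}{10}\right)^{2}\right) = 3 - \left(1 + 2 \left(2 \cdot \frac{1}{10}\right)^{2}\right) = 3 - \left(1 + \frac{2}{25}\right) = 3 - \frac{27}{25} = \frac{48}{25}$)
$\left(-55 + d{\left(-4,-7 \right)}\right)^{2} = \left(-55 + \frac{48}{25}\right)^{2} = \left(- \frac{1327}{25}\right)^{2} = \frac{1760929}{625}$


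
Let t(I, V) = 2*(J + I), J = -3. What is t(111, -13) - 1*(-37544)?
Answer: 37760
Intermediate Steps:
t(I, V) = -6 + 2*I (t(I, V) = 2*(-3 + I) = -6 + 2*I)
t(111, -13) - 1*(-37544) = (-6 + 2*111) - 1*(-37544) = (-6 + 222) + 37544 = 216 + 37544 = 37760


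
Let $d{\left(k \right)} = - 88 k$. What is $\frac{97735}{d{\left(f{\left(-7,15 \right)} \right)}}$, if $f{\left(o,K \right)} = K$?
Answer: $- \frac{1777}{24} \approx -74.042$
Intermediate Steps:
$\frac{97735}{d{\left(f{\left(-7,15 \right)} \right)}} = \frac{97735}{\left(-88\right) 15} = \frac{97735}{-1320} = 97735 \left(- \frac{1}{1320}\right) = - \frac{1777}{24}$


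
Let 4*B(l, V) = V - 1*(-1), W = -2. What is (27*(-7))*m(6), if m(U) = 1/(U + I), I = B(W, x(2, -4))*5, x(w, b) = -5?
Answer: -189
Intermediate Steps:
B(l, V) = ¼ + V/4 (B(l, V) = (V - 1*(-1))/4 = (V + 1)/4 = (1 + V)/4 = ¼ + V/4)
I = -5 (I = (¼ + (¼)*(-5))*5 = (¼ - 5/4)*5 = -1*5 = -5)
m(U) = 1/(-5 + U) (m(U) = 1/(U - 5) = 1/(-5 + U))
(27*(-7))*m(6) = (27*(-7))/(-5 + 6) = -189/1 = -189*1 = -189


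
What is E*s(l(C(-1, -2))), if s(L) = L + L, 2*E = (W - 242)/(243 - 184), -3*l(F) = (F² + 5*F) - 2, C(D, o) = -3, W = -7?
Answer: -664/59 ≈ -11.254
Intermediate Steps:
l(F) = ⅔ - 5*F/3 - F²/3 (l(F) = -((F² + 5*F) - 2)/3 = -(-2 + F² + 5*F)/3 = ⅔ - 5*F/3 - F²/3)
E = -249/118 (E = ((-7 - 242)/(243 - 184))/2 = (-249/59)/2 = (-249*1/59)/2 = (½)*(-249/59) = -249/118 ≈ -2.1102)
s(L) = 2*L
E*s(l(C(-1, -2))) = -249*(⅔ - 5/3*(-3) - ⅓*(-3)²)/59 = -249*(⅔ + 5 - ⅓*9)/59 = -249*(⅔ + 5 - 3)/59 = -249*8/(59*3) = -249/118*16/3 = -664/59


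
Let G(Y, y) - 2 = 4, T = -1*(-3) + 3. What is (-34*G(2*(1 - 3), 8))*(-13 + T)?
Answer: 1428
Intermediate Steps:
T = 6 (T = 3 + 3 = 6)
G(Y, y) = 6 (G(Y, y) = 2 + 4 = 6)
(-34*G(2*(1 - 3), 8))*(-13 + T) = (-34*6)*(-13 + 6) = -204*(-7) = 1428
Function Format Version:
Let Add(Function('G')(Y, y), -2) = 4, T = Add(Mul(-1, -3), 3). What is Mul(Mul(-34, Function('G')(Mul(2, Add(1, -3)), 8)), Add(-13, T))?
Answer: 1428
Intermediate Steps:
T = 6 (T = Add(3, 3) = 6)
Function('G')(Y, y) = 6 (Function('G')(Y, y) = Add(2, 4) = 6)
Mul(Mul(-34, Function('G')(Mul(2, Add(1, -3)), 8)), Add(-13, T)) = Mul(Mul(-34, 6), Add(-13, 6)) = Mul(-204, -7) = 1428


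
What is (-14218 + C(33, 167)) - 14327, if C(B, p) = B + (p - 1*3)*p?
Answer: -1124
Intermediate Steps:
C(B, p) = B + p*(-3 + p) (C(B, p) = B + (p - 3)*p = B + (-3 + p)*p = B + p*(-3 + p))
(-14218 + C(33, 167)) - 14327 = (-14218 + (33 + 167**2 - 3*167)) - 14327 = (-14218 + (33 + 27889 - 501)) - 14327 = (-14218 + 27421) - 14327 = 13203 - 14327 = -1124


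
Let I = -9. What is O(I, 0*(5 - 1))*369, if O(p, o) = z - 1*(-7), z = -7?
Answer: 0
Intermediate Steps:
O(p, o) = 0 (O(p, o) = -7 - 1*(-7) = -7 + 7 = 0)
O(I, 0*(5 - 1))*369 = 0*369 = 0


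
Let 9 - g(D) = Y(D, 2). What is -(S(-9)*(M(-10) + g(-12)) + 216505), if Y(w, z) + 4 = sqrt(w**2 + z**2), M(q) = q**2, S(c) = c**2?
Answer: -225658 + 162*sqrt(37) ≈ -2.2467e+5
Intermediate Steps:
Y(w, z) = -4 + sqrt(w**2 + z**2)
g(D) = 13 - sqrt(4 + D**2) (g(D) = 9 - (-4 + sqrt(D**2 + 2**2)) = 9 - (-4 + sqrt(D**2 + 4)) = 9 - (-4 + sqrt(4 + D**2)) = 9 + (4 - sqrt(4 + D**2)) = 13 - sqrt(4 + D**2))
-(S(-9)*(M(-10) + g(-12)) + 216505) = -((-9)**2*((-10)**2 + (13 - sqrt(4 + (-12)**2))) + 216505) = -(81*(100 + (13 - sqrt(4 + 144))) + 216505) = -(81*(100 + (13 - sqrt(148))) + 216505) = -(81*(100 + (13 - 2*sqrt(37))) + 216505) = -(81*(113 - 2*sqrt(37)) + 216505) = -((9153 - 162*sqrt(37)) + 216505) = -(225658 - 162*sqrt(37)) = -225658 + 162*sqrt(37)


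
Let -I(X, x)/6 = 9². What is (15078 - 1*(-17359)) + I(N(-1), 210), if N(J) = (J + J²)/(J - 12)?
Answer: 31951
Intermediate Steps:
N(J) = (J + J²)/(-12 + J)
I(X, x) = -486 (I(X, x) = -6*9² = -6*81 = -486)
(15078 - 1*(-17359)) + I(N(-1), 210) = (15078 - 1*(-17359)) - 486 = (15078 + 17359) - 486 = 32437 - 486 = 31951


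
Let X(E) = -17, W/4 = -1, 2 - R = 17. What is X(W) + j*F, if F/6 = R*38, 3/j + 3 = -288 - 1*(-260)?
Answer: 9733/31 ≈ 313.97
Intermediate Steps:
R = -15 (R = 2 - 1*17 = 2 - 17 = -15)
j = -3/31 (j = 3/(-3 + (-288 - 1*(-260))) = 3/(-3 + (-288 + 260)) = 3/(-3 - 28) = 3/(-31) = 3*(-1/31) = -3/31 ≈ -0.096774)
F = -3420 (F = 6*(-15*38) = 6*(-570) = -3420)
W = -4 (W = 4*(-1) = -4)
X(W) + j*F = -17 - 3/31*(-3420) = -17 + 10260/31 = 9733/31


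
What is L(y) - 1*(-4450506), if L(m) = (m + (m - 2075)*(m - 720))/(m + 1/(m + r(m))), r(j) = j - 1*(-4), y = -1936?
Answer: 33286188054154/7488449 ≈ 4.4450e+6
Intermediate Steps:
r(j) = 4 + j (r(j) = j + 4 = 4 + j)
L(m) = (m + (-2075 + m)*(-720 + m))/(m + 1/(4 + 2*m)) (L(m) = (m + (m - 2075)*(m - 720))/(m + 1/(m + (4 + m))) = (m + (-2075 + m)*(-720 + m))/(m + 1/(4 + 2*m)))
L(y) - 1*(-4450506) = 2*(2988000 + (-1936)**3 - 2792*(-1936)**2 + 1488412*(-1936))/(1 + 2*(-1936)**2 + 4*(-1936)) - 1*(-4450506) = 2*(2988000 - 7256313856 - 2792*3748096 - 2881565632)/(1 + 2*3748096 - 7744) + 4450506 = 2*(2988000 - 7256313856 - 10464684032 - 2881565632)/(1 + 7496192 - 7744) + 4450506 = 2*(-20599575520)/7488449 + 4450506 = 2*(1/7488449)*(-20599575520) + 4450506 = -41199151040/7488449 + 4450506 = 33286188054154/7488449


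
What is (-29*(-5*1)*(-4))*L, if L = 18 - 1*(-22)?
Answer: -23200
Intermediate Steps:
L = 40 (L = 18 + 22 = 40)
(-29*(-5*1)*(-4))*L = -29*(-5*1)*(-4)*40 = -(-145)*(-4)*40 = -29*20*40 = -580*40 = -23200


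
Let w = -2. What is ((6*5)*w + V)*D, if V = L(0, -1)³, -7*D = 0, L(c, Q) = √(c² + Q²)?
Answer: 0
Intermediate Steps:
L(c, Q) = √(Q² + c²)
D = 0 (D = -⅐*0 = 0)
V = 1 (V = (√((-1)² + 0²))³ = (√(1 + 0))³ = (√1)³ = 1³ = 1)
((6*5)*w + V)*D = ((6*5)*(-2) + 1)*0 = (30*(-2) + 1)*0 = (-60 + 1)*0 = -59*0 = 0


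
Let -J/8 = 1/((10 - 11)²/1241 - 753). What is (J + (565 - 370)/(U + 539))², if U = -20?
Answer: 60953589769284/408361526113849 ≈ 0.14926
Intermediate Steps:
J = 1241/116809 (J = -8/((10 - 11)²/1241 - 753) = -8/((-1)²*(1/1241) - 753) = -8/(1*(1/1241) - 753) = -8/(1/1241 - 753) = -8/(-934472/1241) = -8*(-1241/934472) = 1241/116809 ≈ 0.010624)
(J + (565 - 370)/(U + 539))² = (1241/116809 + (565 - 370)/(-20 + 539))² = (1241/116809 + 195/519)² = (1241/116809 + 195*(1/519))² = (1241/116809 + 65/173)² = (7807278/20207957)² = 60953589769284/408361526113849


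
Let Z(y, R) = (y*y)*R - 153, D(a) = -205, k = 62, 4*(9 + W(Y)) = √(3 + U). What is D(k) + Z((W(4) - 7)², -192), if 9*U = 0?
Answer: -50554291/4 + 787008*√3 ≈ -1.1275e+7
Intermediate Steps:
U = 0 (U = (⅑)*0 = 0)
W(Y) = -9 + √3/4 (W(Y) = -9 + √(3 + 0)/4 = -9 + √3/4)
Z(y, R) = -153 + R*y² (Z(y, R) = y²*R - 153 = R*y² - 153 = -153 + R*y²)
D(k) + Z((W(4) - 7)², -192) = -205 + (-153 - 192*((-9 + √3/4) - 7)⁴) = -205 + (-153 - 192*(-16 + √3/4)⁴) = -358 - 192*(-16 + √3/4)⁴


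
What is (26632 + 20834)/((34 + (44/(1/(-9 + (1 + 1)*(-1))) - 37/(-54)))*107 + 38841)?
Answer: -2563164/498727 ≈ -5.1394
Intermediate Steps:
(26632 + 20834)/((34 + (44/(1/(-9 + (1 + 1)*(-1))) - 37/(-54)))*107 + 38841) = 47466/((34 + (44/(1/(-9 + 2*(-1))) - 37*(-1/54)))*107 + 38841) = 47466/((34 + (44/(1/(-9 - 2)) + 37/54))*107 + 38841) = 47466/((34 + (44/(1/(-11)) + 37/54))*107 + 38841) = 47466/((34 + (44/(-1/11) + 37/54))*107 + 38841) = 47466/((34 + (44*(-11) + 37/54))*107 + 38841) = 47466/((34 + (-484 + 37/54))*107 + 38841) = 47466/((34 - 26099/54)*107 + 38841) = 47466/(-24263/54*107 + 38841) = 47466/(-2596141/54 + 38841) = 47466/(-498727/54) = 47466*(-54/498727) = -2563164/498727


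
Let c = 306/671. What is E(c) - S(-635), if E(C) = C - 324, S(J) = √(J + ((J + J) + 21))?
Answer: -217098/671 - 2*I*√471 ≈ -323.54 - 43.405*I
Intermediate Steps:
c = 306/671 (c = 306*(1/671) = 306/671 ≈ 0.45604)
S(J) = √(21 + 3*J) (S(J) = √(J + (2*J + 21)) = √(J + (21 + 2*J)) = √(21 + 3*J))
E(C) = -324 + C
E(c) - S(-635) = (-324 + 306/671) - √(21 + 3*(-635)) = -217098/671 - √(21 - 1905) = -217098/671 - √(-1884) = -217098/671 - 2*I*√471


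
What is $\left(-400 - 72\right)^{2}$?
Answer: $222784$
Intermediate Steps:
$\left(-400 - 72\right)^{2} = \left(-472\right)^{2} = 222784$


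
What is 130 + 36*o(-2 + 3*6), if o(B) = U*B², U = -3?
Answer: -27518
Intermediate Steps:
o(B) = -3*B²
130 + 36*o(-2 + 3*6) = 130 + 36*(-3*(-2 + 3*6)²) = 130 + 36*(-3*(-2 + 18)²) = 130 + 36*(-3*16²) = 130 + 36*(-3*256) = 130 + 36*(-768) = 130 - 27648 = -27518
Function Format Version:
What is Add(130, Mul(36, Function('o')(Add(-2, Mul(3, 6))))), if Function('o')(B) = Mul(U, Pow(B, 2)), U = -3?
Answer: -27518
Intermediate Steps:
Function('o')(B) = Mul(-3, Pow(B, 2))
Add(130, Mul(36, Function('o')(Add(-2, Mul(3, 6))))) = Add(130, Mul(36, Mul(-3, Pow(Add(-2, Mul(3, 6)), 2)))) = Add(130, Mul(36, Mul(-3, Pow(Add(-2, 18), 2)))) = Add(130, Mul(36, Mul(-3, Pow(16, 2)))) = Add(130, Mul(36, Mul(-3, 256))) = Add(130, Mul(36, -768)) = Add(130, -27648) = -27518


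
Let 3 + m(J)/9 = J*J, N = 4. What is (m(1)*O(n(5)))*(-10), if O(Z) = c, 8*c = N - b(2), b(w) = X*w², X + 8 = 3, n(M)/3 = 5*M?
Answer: 540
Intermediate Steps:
n(M) = 15*M (n(M) = 3*(5*M) = 15*M)
X = -5 (X = -8 + 3 = -5)
b(w) = -5*w²
m(J) = -27 + 9*J² (m(J) = -27 + 9*(J*J) = -27 + 9*J²)
c = 3 (c = (4 - (-5)*2²)/8 = (4 - (-5)*4)/8 = (4 - 1*(-20))/8 = (4 + 20)/8 = (⅛)*24 = 3)
O(Z) = 3
(m(1)*O(n(5)))*(-10) = ((-27 + 9*1²)*3)*(-10) = ((-27 + 9*1)*3)*(-10) = ((-27 + 9)*3)*(-10) = -18*3*(-10) = -54*(-10) = 540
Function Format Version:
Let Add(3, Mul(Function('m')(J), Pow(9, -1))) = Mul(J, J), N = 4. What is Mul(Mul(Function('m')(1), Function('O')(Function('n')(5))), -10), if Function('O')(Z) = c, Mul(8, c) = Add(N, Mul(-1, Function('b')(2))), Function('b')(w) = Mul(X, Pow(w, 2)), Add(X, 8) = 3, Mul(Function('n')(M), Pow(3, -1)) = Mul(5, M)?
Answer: 540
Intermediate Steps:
Function('n')(M) = Mul(15, M) (Function('n')(M) = Mul(3, Mul(5, M)) = Mul(15, M))
X = -5 (X = Add(-8, 3) = -5)
Function('b')(w) = Mul(-5, Pow(w, 2))
Function('m')(J) = Add(-27, Mul(9, Pow(J, 2))) (Function('m')(J) = Add(-27, Mul(9, Mul(J, J))) = Add(-27, Mul(9, Pow(J, 2))))
c = 3 (c = Mul(Rational(1, 8), Add(4, Mul(-1, Mul(-5, Pow(2, 2))))) = Mul(Rational(1, 8), Add(4, Mul(-1, Mul(-5, 4)))) = Mul(Rational(1, 8), Add(4, Mul(-1, -20))) = Mul(Rational(1, 8), Add(4, 20)) = Mul(Rational(1, 8), 24) = 3)
Function('O')(Z) = 3
Mul(Mul(Function('m')(1), Function('O')(Function('n')(5))), -10) = Mul(Mul(Add(-27, Mul(9, Pow(1, 2))), 3), -10) = Mul(Mul(Add(-27, Mul(9, 1)), 3), -10) = Mul(Mul(Add(-27, 9), 3), -10) = Mul(Mul(-18, 3), -10) = Mul(-54, -10) = 540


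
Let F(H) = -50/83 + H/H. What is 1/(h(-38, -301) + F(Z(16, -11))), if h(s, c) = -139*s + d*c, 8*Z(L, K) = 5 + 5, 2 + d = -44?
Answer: 83/1587657 ≈ 5.2278e-5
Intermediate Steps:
d = -46 (d = -2 - 44 = -46)
Z(L, K) = 5/4 (Z(L, K) = (5 + 5)/8 = (⅛)*10 = 5/4)
h(s, c) = -139*s - 46*c
F(H) = 33/83 (F(H) = -50*1/83 + 1 = -50/83 + 1 = 33/83)
1/(h(-38, -301) + F(Z(16, -11))) = 1/((-139*(-38) - 46*(-301)) + 33/83) = 1/((5282 + 13846) + 33/83) = 1/(19128 + 33/83) = 1/(1587657/83) = 83/1587657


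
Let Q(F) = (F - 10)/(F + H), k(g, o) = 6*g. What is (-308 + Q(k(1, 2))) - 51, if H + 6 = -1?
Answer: -355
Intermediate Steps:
H = -7 (H = -6 - 1 = -7)
Q(F) = (-10 + F)/(-7 + F) (Q(F) = (F - 10)/(F - 7) = (-10 + F)/(-7 + F))
(-308 + Q(k(1, 2))) - 51 = (-308 + (-10 + 6*1)/(-7 + 6*1)) - 51 = (-308 + (-10 + 6)/(-7 + 6)) - 51 = (-308 - 4/(-1)) - 51 = (-308 - 1*(-4)) - 51 = (-308 + 4) - 51 = -304 - 51 = -355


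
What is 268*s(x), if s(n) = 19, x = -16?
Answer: 5092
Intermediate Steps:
268*s(x) = 268*19 = 5092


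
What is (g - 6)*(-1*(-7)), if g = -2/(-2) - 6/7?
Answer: -41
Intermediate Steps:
g = ⅐ (g = -2*(-½) - 6*⅐ = 1 - 6/7 = ⅐ ≈ 0.14286)
(g - 6)*(-1*(-7)) = (⅐ - 6)*(-1*(-7)) = -41/7*7 = -41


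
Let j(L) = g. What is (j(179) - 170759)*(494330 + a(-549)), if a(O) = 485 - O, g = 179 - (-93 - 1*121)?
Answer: -84393183224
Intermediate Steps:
g = 393 (g = 179 - (-93 - 121) = 179 - 1*(-214) = 179 + 214 = 393)
j(L) = 393
(j(179) - 170759)*(494330 + a(-549)) = (393 - 170759)*(494330 + (485 - 1*(-549))) = -170366*(494330 + (485 + 549)) = -170366*(494330 + 1034) = -170366*495364 = -84393183224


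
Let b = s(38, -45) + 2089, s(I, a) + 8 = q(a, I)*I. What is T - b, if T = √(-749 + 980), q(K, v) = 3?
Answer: -2195 + √231 ≈ -2179.8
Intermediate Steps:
T = √231 ≈ 15.199
s(I, a) = -8 + 3*I
b = 2195 (b = (-8 + 3*38) + 2089 = (-8 + 114) + 2089 = 106 + 2089 = 2195)
T - b = √231 - 1*2195 = √231 - 2195 = -2195 + √231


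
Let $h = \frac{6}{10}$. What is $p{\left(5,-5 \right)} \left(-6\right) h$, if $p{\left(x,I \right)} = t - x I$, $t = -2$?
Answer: $- \frac{414}{5} \approx -82.8$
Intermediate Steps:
$h = \frac{3}{5}$ ($h = 6 \cdot \frac{1}{10} = \frac{3}{5} \approx 0.6$)
$p{\left(x,I \right)} = -2 - I x$ ($p{\left(x,I \right)} = -2 - x I = -2 - I x$)
$p{\left(5,-5 \right)} \left(-6\right) h = \left(-2 - \left(-5\right) 5\right) \left(-6\right) \frac{3}{5} = \left(-2 + 25\right) \left(-6\right) \frac{3}{5} = 23 \left(-6\right) \frac{3}{5} = \left(-138\right) \frac{3}{5} = - \frac{414}{5}$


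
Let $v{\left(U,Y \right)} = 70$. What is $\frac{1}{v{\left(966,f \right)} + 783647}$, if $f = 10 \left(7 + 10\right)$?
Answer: $\frac{1}{783717} \approx 1.276 \cdot 10^{-6}$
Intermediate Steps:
$f = 170$ ($f = 10 \cdot 17 = 170$)
$\frac{1}{v{\left(966,f \right)} + 783647} = \frac{1}{70 + 783647} = \frac{1}{783717}$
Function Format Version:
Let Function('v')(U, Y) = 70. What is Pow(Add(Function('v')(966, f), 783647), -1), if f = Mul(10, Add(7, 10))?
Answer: Rational(1, 783717) ≈ 1.2760e-6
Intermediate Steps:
f = 170 (f = Mul(10, 17) = 170)
Pow(Add(Function('v')(966, f), 783647), -1) = Pow(Add(70, 783647), -1) = Pow(783717, -1) = Rational(1, 783717)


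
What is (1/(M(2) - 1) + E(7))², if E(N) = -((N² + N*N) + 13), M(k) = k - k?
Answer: 12544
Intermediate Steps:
M(k) = 0
E(N) = -13 - 2*N² (E(N) = -((N² + N²) + 13) = -(2*N² + 13) = -(13 + 2*N²) = -13 - 2*N²)
(1/(M(2) - 1) + E(7))² = (1/(0 - 1) + (-13 - 2*7²))² = (1/(-1) + (-13 - 2*49))² = (-1 + (-13 - 98))² = (-1 - 111)² = (-112)² = 12544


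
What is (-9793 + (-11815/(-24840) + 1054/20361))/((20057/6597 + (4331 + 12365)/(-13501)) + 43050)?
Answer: -142067218256504393/624586888783232760 ≈ -0.22746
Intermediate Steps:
(-9793 + (-11815/(-24840) + 1054/20361))/((20057/6597 + (4331 + 12365)/(-13501)) + 43050) = (-9793 + (-11815*(-1/24840) + 1054*(1/20361)))/((20057*(1/6597) + 16696*(-1/13501)) + 43050) = (-9793 + (2363/4968 + 1054/20361))/((20057/6597 - 16696/13501) + 43050) = (-9793 + 17783105/33717816)/(160646045/89066097 + 43050) = -330180788983/(33717816*3834456121895/89066097) = -330180788983/33717816*89066097/3834456121895 = -142067218256504393/624586888783232760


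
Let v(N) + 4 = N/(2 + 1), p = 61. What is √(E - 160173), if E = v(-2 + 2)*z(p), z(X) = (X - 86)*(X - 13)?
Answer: I*√155373 ≈ 394.17*I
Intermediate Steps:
z(X) = (-86 + X)*(-13 + X)
v(N) = -4 + N/3 (v(N) = -4 + N/(2 + 1) = -4 + N/3)
E = 4800 (E = (-4 + (-2 + 2)/3)*(1118 + 61² - 99*61) = (-4 + (⅓)*0)*(1118 + 3721 - 6039) = (-4 + 0)*(-1200) = -4*(-1200) = 4800)
√(E - 160173) = √(4800 - 160173) = √(-155373) = I*√155373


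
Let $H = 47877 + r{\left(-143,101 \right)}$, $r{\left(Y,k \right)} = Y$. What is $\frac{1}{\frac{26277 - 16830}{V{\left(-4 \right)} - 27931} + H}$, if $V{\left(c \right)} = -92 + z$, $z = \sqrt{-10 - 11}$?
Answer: $\frac{12494899637473}{596427327065406367} + \frac{3149 i \sqrt{21}}{596427327065406367} \approx 2.095 \cdot 10^{-5} + 2.4195 \cdot 10^{-14} i$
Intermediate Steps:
$z = i \sqrt{21}$ ($z = \sqrt{-21} = i \sqrt{21} \approx 4.5826 i$)
$V{\left(c \right)} = -92 + i \sqrt{21}$
$H = 47734$ ($H = 47877 - 143 = 47734$)
$\frac{1}{\frac{26277 - 16830}{V{\left(-4 \right)} - 27931} + H} = \frac{1}{\frac{26277 - 16830}{\left(-92 + i \sqrt{21}\right) - 27931} + 47734} = \frac{1}{\frac{9447}{-28023 + i \sqrt{21}} + 47734} = \frac{1}{47734 + \frac{9447}{-28023 + i \sqrt{21}}}$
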